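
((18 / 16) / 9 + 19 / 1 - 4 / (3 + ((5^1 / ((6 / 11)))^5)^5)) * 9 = 44463247311251725331425852249461580263738872343 / 258319519600590996841980307551979856984708024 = 172.12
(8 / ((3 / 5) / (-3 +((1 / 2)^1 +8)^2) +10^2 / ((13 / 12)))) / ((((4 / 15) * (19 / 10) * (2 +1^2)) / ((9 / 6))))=450125 / 5263494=0.09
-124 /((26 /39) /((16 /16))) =-186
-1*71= -71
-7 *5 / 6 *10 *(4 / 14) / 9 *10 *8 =-4000 / 27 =-148.15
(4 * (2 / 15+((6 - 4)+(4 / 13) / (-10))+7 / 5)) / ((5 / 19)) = 51908 / 975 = 53.24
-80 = -80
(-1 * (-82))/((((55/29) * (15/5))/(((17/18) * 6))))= 40426/495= 81.67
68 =68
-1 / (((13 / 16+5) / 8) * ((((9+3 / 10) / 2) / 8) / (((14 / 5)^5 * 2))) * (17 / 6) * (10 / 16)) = -70493667328 / 153159375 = -460.26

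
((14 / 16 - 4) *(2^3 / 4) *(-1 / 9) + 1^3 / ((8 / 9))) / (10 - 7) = 131 / 216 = 0.61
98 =98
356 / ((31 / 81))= 930.19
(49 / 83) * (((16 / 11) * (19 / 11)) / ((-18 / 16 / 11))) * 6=-238336 / 2739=-87.02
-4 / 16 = -1 / 4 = -0.25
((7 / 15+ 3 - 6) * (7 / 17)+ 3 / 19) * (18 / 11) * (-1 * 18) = 463212 / 17765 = 26.07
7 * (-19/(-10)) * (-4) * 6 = -1596/5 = -319.20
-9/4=-2.25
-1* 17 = -17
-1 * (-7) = 7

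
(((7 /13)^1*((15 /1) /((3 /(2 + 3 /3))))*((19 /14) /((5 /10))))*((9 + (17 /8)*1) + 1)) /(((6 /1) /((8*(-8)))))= -36860 /13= -2835.38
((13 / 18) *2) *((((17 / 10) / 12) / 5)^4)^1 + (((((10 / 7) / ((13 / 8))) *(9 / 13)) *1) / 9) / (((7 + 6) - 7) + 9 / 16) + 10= 96689125791286213 / 9658958400000000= 10.01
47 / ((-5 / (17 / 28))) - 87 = -12979 / 140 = -92.71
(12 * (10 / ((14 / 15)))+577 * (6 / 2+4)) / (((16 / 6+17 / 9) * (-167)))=-5.48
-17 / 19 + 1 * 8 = 135 / 19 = 7.11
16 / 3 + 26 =94 / 3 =31.33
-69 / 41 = -1.68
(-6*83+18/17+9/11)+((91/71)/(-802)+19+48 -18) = -4761051521/10648154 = -447.12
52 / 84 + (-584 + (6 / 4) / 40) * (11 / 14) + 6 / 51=-26166157 / 57120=-458.09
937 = 937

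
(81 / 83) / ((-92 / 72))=-1458 / 1909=-0.76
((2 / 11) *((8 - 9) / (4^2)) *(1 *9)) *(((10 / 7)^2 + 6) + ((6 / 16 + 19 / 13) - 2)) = -361287 / 448448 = -0.81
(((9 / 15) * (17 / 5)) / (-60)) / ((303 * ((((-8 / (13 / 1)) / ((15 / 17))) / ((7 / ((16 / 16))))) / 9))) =819 / 80800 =0.01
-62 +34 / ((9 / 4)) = -422 / 9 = -46.89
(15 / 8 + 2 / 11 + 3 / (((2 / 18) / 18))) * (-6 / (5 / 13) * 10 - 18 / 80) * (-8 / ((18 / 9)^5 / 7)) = 1878718107 / 14080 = 133431.68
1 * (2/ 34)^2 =1/ 289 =0.00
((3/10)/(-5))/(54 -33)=-1/350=-0.00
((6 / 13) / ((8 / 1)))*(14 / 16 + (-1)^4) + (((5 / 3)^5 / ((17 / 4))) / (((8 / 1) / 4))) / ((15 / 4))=2637685 / 5155488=0.51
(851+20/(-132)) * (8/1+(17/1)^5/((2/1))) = 6644532349/11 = 604048395.36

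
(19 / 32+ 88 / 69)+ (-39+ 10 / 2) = -70945 / 2208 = -32.13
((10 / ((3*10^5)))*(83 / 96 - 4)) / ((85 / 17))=-301 / 14400000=-0.00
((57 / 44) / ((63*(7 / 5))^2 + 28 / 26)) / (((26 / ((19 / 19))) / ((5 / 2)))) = 7125 / 445034128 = 0.00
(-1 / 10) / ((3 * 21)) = -1 / 630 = -0.00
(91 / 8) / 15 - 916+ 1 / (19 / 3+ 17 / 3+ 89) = -11092609 / 12120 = -915.23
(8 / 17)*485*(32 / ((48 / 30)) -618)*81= -187939440 / 17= -11055261.18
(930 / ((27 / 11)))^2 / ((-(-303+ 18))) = 2325620 / 4617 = 503.71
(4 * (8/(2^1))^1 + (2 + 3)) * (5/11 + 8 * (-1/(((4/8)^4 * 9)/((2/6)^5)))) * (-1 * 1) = -66689/8019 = -8.32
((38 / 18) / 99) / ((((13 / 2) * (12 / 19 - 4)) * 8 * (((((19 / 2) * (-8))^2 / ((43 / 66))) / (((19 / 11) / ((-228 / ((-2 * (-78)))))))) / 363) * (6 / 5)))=215 / 43794432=0.00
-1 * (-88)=88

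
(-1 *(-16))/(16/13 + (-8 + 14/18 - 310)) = -1872/36971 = -0.05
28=28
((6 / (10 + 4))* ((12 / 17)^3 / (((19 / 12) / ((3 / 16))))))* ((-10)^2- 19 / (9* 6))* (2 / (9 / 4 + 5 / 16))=37193472 / 26790589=1.39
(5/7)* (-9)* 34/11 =-1530/77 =-19.87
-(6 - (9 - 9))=-6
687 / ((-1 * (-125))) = 687 / 125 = 5.50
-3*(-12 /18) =2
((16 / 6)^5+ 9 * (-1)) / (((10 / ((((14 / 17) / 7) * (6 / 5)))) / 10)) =122324 / 6885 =17.77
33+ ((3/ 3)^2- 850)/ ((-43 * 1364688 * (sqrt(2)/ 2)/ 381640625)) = 33+ 108004296875 * sqrt(2)/ 19560528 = 7841.64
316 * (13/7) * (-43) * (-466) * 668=54987157472/7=7855308210.29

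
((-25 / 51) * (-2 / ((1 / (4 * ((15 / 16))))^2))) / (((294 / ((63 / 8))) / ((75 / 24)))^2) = 10546875 / 109182976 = 0.10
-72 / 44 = -18 / 11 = -1.64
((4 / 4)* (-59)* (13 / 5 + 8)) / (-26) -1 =2997 / 130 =23.05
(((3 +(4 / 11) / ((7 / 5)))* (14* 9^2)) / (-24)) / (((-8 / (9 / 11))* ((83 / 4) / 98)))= 2988657 / 40172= 74.40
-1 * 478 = -478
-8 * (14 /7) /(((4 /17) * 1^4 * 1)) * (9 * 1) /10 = -306 /5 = -61.20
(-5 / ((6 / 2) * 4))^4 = 625 / 20736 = 0.03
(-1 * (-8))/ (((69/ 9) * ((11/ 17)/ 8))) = 12.90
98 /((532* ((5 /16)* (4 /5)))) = 0.74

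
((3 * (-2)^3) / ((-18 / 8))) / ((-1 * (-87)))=32 / 261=0.12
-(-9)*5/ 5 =9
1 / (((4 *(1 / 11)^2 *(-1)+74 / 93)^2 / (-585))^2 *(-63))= -609736927794406580025 / 37971004020069232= -16057.96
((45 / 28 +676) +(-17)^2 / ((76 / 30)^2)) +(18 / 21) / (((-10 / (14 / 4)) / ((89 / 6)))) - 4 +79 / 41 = 1483890817 / 2072140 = 716.12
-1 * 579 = -579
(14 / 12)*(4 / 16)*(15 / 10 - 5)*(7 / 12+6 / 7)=-1.47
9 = 9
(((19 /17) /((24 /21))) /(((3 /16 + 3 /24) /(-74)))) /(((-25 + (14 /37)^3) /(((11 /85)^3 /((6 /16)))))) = 965147935136 /17989013983125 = 0.05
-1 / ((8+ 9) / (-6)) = 6 / 17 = 0.35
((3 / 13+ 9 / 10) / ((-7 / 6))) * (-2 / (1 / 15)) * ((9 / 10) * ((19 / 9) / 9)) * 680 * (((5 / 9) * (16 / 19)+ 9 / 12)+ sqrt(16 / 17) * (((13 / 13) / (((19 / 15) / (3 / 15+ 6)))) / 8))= 7812 * sqrt(17) / 13+ 198254 / 39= 7561.11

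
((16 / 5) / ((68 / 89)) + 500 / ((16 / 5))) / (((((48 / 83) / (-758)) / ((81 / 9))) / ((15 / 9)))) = -3154315.98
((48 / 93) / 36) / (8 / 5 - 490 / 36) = -40 / 33511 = -0.00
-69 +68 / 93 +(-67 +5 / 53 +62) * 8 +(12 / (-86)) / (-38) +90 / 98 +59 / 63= -62544703316 / 591967971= -105.66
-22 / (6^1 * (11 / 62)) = -62 / 3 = -20.67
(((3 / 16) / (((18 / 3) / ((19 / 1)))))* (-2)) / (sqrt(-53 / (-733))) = -19* sqrt(38849) / 848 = -4.42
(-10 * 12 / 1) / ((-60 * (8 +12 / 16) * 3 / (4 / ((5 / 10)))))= 0.61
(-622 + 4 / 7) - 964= -11098 / 7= -1585.43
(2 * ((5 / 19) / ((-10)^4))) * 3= 3 / 19000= 0.00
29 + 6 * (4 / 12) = 31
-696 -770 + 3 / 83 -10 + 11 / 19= -2326682 / 1577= -1475.38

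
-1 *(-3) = 3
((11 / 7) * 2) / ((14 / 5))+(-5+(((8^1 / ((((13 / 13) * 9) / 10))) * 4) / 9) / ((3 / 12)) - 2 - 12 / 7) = 32588 / 3969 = 8.21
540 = 540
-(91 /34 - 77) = 2527 /34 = 74.32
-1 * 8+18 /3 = -2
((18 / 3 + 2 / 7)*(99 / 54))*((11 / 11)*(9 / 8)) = 363 / 28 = 12.96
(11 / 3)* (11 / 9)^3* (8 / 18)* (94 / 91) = 5505016 / 1791153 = 3.07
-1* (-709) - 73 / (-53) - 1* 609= 101.38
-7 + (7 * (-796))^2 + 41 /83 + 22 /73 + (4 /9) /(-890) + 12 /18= 753399991464722 /24266295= 31047178.46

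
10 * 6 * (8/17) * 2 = 960/17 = 56.47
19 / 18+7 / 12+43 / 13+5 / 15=5.28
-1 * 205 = -205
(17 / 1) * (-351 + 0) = -5967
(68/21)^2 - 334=-142670/441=-323.51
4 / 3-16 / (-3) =20 / 3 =6.67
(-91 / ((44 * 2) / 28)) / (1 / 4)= -1274 / 11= -115.82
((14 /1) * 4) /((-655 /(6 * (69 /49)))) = -3312 /4585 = -0.72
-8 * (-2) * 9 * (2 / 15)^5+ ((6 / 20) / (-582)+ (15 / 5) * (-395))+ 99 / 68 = -329341797049 / 278268750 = -1183.54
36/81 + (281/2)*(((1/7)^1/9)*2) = 103/21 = 4.90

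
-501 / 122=-4.11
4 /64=1 /16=0.06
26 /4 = 13 /2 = 6.50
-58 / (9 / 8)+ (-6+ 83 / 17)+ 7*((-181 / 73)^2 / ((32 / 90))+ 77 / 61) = 61429669247 / 795768912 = 77.20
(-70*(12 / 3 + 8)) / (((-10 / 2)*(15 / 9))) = 504 / 5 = 100.80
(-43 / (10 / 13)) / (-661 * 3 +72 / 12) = 559 / 19770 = 0.03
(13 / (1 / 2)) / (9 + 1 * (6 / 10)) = 65 / 24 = 2.71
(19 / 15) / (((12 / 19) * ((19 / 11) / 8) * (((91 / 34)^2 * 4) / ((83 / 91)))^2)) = 240507238642 / 25554116341845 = 0.01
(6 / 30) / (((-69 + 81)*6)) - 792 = -285119 / 360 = -792.00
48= 48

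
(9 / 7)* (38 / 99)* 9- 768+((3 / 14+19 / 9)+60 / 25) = -5258713 / 6930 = -758.83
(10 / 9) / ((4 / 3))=5 / 6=0.83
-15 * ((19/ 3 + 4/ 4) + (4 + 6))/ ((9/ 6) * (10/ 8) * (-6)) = 208/ 9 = 23.11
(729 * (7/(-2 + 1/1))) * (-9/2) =45927/2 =22963.50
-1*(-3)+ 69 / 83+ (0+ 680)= 56758 / 83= 683.83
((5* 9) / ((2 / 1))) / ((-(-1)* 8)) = 45 / 16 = 2.81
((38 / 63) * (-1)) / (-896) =19 / 28224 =0.00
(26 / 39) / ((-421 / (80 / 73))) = -160 / 92199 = -0.00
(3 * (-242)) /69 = -242 /23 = -10.52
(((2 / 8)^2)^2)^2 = 0.00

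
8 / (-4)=-2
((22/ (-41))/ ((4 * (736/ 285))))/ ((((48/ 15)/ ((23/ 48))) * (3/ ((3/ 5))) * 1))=-1045/ 671744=-0.00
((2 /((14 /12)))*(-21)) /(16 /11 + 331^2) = -132 /401729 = -0.00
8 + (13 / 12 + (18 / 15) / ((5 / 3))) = 2941 / 300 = 9.80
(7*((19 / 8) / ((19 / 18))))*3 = 189 / 4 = 47.25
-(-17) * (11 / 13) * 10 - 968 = -10714 / 13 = -824.15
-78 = -78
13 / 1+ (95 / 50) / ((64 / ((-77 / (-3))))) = 26423 / 1920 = 13.76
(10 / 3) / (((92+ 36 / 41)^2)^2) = 14128805 / 315412585119744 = 0.00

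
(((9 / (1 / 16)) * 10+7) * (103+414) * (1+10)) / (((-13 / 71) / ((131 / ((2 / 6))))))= -229616270367 / 13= -17662790028.23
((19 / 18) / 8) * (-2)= -19 / 72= -0.26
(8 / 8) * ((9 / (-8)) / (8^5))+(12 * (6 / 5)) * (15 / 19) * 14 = 792723285 / 4980736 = 159.16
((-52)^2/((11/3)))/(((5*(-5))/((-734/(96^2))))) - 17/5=-27737/26400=-1.05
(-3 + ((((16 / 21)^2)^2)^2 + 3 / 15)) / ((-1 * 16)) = 254022597287 / 1512914374440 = 0.17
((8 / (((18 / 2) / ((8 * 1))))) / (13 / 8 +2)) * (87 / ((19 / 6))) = 1024 / 19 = 53.89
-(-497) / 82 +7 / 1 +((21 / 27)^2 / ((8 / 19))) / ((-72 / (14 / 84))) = 149867557 / 11477376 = 13.06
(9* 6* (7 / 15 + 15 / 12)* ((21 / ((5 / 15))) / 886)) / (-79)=-58401 / 699940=-0.08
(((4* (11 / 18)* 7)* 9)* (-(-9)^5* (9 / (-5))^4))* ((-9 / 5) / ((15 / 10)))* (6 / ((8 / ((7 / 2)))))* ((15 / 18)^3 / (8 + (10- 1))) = -69606547857 / 6800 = -10236257.04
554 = 554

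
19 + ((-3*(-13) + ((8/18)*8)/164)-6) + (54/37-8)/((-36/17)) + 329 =10488515/27306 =384.11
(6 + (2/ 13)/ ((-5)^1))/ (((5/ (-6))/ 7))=-16296/ 325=-50.14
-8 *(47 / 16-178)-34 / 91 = 254823 / 182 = 1400.13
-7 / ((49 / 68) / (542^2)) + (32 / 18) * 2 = -179783344 / 63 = -2853703.87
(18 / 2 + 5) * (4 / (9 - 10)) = -56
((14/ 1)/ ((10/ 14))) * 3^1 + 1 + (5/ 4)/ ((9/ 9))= 1221/ 20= 61.05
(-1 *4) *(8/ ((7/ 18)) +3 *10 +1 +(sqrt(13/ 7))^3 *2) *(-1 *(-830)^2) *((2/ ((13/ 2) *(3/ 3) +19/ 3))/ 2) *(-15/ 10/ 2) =-9120290.22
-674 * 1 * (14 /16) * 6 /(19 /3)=-21231 /38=-558.71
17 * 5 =85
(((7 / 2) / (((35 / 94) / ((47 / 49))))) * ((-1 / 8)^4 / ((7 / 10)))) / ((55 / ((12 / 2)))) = 6627 / 19317760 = 0.00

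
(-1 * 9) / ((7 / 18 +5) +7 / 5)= -1.33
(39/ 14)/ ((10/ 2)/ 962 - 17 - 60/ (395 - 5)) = -481/ 2961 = -0.16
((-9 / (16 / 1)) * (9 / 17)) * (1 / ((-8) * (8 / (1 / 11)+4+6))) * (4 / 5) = 81 / 266560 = 0.00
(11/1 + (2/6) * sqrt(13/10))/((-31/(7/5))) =-77/155-7 * sqrt(130)/4650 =-0.51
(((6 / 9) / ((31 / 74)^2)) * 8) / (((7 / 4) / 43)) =15069952 / 20181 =746.74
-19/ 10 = -1.90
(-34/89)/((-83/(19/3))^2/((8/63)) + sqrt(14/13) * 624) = -6088002192/16613198456711 + 4537255936 * sqrt(182)/348877167590931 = -0.00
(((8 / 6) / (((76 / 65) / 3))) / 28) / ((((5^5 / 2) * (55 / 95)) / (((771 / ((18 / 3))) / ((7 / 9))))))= 30069 / 1347500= 0.02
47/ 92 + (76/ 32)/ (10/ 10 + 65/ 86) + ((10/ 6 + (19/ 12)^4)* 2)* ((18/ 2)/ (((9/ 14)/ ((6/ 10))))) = 4064340071/ 30006720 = 135.45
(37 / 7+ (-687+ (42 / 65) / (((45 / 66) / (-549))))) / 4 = -683636 / 2275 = -300.50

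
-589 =-589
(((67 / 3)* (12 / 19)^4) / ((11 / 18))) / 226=0.03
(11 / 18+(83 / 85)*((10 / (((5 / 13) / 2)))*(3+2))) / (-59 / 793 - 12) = -2470195 / 117198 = -21.08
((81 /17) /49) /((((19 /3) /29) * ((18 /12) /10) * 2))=23490 /15827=1.48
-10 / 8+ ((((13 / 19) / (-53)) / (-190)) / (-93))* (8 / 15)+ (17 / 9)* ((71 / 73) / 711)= -34561391802349 / 27706376762100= -1.25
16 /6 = 8 /3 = 2.67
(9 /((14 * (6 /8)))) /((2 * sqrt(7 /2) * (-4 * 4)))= -3 * sqrt(14) /784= -0.01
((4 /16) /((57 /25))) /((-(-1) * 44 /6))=25 /1672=0.01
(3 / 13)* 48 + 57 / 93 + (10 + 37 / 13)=9888 / 403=24.54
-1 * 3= -3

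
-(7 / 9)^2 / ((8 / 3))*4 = -49 / 54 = -0.91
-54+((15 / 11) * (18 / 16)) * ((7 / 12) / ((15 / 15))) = -53.11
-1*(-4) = 4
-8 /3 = -2.67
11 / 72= 0.15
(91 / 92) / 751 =91 / 69092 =0.00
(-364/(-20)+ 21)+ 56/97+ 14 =26082/485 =53.78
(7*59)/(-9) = -413/9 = -45.89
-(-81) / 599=81 / 599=0.14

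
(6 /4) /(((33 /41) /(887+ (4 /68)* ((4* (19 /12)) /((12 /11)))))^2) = 495737928719929 /271918944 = 1823109.20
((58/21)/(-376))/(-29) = 1/3948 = 0.00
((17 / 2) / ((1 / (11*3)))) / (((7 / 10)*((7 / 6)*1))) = 16830 / 49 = 343.47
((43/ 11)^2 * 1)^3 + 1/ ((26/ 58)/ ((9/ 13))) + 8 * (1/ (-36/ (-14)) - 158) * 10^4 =-33965590490725682/ 2694544281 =-12605319.10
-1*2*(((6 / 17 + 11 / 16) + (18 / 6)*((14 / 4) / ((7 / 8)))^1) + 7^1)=-5451 / 136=-40.08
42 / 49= 6 / 7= 0.86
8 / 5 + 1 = 13 / 5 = 2.60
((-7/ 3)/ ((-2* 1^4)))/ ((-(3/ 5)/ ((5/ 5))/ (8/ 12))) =-35/ 27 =-1.30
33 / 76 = 0.43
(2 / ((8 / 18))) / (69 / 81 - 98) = -243 / 5246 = -0.05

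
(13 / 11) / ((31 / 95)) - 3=212 / 341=0.62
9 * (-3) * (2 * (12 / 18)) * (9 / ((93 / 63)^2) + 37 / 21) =-1426872 / 6727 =-212.11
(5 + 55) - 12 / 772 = 11577 / 193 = 59.98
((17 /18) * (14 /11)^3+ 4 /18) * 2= 17324 /3993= 4.34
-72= -72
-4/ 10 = -2/ 5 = -0.40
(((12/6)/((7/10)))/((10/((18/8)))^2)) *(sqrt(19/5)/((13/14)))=81 *sqrt(95)/2600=0.30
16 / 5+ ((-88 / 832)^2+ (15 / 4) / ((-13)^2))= 174861 / 54080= 3.23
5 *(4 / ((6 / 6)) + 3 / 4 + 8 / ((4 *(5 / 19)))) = 247 / 4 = 61.75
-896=-896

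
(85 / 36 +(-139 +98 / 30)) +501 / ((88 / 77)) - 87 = 78481 / 360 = 218.00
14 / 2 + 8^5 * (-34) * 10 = -11141113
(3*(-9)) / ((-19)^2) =-27 / 361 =-0.07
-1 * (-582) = 582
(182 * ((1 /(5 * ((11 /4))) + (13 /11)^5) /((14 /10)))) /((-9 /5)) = -171.76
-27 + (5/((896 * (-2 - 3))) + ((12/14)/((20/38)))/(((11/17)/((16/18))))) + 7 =-2626213/147840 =-17.76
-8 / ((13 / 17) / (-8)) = 1088 / 13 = 83.69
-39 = -39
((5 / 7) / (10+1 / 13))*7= 65 / 131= 0.50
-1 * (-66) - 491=-425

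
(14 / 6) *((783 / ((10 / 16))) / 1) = 14616 / 5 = 2923.20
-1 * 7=-7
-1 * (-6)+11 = 17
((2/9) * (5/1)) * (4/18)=0.25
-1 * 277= -277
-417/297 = -139/99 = -1.40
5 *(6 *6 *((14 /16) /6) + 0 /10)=105 /4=26.25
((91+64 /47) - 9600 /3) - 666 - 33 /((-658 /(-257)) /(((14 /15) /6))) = -5323657 /1410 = -3775.64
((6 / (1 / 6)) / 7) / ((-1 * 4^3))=-9 / 112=-0.08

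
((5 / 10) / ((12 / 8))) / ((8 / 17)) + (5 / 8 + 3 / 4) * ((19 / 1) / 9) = 65 / 18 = 3.61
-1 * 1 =-1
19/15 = 1.27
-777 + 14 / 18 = -6986 / 9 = -776.22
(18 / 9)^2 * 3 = 12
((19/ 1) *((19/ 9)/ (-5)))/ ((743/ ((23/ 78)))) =-0.00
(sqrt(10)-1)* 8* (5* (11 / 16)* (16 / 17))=55.96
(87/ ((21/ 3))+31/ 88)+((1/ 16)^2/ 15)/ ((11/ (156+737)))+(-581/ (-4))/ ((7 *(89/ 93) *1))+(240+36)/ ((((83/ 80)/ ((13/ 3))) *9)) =1065252016571/ 6552564480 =162.57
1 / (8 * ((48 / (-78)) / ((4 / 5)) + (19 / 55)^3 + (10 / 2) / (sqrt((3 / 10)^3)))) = 91951907565375 / 935070121814239976 + 350852119921875 * sqrt(30) / 467535060907119988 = 0.00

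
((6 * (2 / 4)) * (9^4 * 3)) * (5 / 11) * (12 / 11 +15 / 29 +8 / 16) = 397104525 / 7018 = 56583.72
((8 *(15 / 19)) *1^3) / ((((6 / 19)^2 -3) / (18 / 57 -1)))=520 / 349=1.49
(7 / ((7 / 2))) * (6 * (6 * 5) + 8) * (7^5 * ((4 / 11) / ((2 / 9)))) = 113749776 / 11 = 10340888.73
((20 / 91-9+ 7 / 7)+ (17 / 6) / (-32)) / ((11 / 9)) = -412449 / 64064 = -6.44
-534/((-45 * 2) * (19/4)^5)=91136/37141485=0.00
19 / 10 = 1.90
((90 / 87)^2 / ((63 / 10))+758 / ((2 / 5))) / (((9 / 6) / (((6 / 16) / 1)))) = 11156865 / 23548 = 473.79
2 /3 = 0.67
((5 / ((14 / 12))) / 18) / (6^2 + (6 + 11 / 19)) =95 / 16989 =0.01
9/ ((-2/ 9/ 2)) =-81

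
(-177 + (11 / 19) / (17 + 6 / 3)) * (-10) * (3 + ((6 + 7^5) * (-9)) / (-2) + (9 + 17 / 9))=435096561290 / 3249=133917070.26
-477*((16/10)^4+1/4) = -8113293/2500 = -3245.32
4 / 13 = 0.31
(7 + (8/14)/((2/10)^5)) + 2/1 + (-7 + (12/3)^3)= 1851.71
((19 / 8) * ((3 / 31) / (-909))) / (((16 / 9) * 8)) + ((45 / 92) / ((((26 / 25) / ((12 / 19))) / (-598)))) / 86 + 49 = 122941148183 / 2619419648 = 46.93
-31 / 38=-0.82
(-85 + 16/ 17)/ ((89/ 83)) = -118607/ 1513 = -78.39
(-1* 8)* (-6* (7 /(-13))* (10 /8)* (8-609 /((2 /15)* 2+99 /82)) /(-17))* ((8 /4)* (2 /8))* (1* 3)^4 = -254999340 /8177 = -31184.95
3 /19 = 0.16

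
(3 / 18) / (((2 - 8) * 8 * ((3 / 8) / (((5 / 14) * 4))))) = -5 / 378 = -0.01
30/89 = 0.34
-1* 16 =-16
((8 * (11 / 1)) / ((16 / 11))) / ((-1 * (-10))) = 121 / 20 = 6.05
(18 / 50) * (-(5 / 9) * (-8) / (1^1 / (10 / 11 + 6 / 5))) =928 / 275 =3.37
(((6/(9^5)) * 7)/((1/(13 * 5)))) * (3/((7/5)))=650/6561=0.10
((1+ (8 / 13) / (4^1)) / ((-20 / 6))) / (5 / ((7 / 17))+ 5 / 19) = -399 / 14300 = -0.03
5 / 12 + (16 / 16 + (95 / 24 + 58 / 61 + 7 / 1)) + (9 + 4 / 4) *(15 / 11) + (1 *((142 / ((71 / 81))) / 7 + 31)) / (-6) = 2022157 / 112728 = 17.94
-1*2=-2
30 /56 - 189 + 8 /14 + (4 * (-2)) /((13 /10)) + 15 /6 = -69723 /364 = -191.55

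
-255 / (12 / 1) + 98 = 76.75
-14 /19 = -0.74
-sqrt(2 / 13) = -sqrt(26) / 13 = -0.39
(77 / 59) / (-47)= -77 / 2773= -0.03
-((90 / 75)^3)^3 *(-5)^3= 10077696 / 15625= 644.97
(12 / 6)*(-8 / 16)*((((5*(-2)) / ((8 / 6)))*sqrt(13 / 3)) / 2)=7.81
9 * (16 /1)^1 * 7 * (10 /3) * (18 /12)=5040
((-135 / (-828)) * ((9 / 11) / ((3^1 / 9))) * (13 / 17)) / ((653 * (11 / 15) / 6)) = 0.00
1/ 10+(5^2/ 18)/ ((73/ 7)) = 766/ 3285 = 0.23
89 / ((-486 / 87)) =-2581 / 162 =-15.93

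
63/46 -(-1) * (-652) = -29929/46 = -650.63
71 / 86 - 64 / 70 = -267 / 3010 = -0.09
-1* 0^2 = 0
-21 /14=-3 /2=-1.50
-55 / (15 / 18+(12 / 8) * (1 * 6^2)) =-330 / 329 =-1.00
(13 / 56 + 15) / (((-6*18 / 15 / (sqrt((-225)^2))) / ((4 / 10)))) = -21325 / 112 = -190.40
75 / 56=1.34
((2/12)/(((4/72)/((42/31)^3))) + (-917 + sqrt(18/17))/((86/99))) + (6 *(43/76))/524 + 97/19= -26605470909239/25507530856 + 297 *sqrt(34)/1462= -1041.86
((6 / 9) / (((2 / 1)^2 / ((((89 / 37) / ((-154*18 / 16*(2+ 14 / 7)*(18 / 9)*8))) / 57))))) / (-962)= 89 / 134975865024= 0.00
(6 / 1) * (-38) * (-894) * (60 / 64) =382185 / 2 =191092.50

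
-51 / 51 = -1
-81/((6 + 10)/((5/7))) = -405/112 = -3.62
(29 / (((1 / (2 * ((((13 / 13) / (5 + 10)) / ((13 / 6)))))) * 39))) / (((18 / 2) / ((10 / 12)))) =58 / 13689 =0.00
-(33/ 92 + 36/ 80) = -93/ 115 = -0.81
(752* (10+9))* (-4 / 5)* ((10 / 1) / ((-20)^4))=-0.71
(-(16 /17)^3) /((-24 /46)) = 23552 /14739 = 1.60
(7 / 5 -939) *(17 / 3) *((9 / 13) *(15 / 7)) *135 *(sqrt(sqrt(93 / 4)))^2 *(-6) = 290491920 *sqrt(93) / 91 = 30784644.23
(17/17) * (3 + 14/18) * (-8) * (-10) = 2720/9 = 302.22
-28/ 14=-2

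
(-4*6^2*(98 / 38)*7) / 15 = -16464 / 95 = -173.31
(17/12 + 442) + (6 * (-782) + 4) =-50935/12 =-4244.58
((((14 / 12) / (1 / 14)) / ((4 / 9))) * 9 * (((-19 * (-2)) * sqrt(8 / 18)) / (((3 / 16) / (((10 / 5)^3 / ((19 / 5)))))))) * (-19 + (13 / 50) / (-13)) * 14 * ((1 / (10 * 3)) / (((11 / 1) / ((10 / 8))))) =-5219088 / 55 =-94892.51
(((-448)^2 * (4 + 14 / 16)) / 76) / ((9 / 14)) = 1141504 / 57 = 20026.39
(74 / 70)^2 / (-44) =-1369 / 53900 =-0.03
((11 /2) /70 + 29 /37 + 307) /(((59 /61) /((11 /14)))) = 1070061817 /4278680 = 250.09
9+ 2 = 11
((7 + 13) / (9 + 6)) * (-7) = -28 / 3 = -9.33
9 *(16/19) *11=1584/19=83.37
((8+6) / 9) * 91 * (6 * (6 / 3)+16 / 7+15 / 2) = 27755 / 9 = 3083.89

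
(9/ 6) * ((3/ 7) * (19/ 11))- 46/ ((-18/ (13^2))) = 600137/ 1386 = 433.00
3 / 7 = 0.43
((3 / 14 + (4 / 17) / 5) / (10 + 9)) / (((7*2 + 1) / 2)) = 311 / 169575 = 0.00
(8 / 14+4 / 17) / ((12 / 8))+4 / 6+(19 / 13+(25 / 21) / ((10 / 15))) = 5903 / 1326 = 4.45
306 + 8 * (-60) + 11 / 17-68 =-4103 / 17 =-241.35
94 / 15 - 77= -1061 / 15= -70.73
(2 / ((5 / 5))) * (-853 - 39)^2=1591328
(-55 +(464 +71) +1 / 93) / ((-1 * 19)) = -44641 / 1767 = -25.26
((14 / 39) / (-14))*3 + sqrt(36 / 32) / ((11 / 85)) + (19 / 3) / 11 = 214 / 429 + 255*sqrt(2) / 44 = 8.69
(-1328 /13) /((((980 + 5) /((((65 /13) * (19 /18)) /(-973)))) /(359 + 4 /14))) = 31729240 /156986739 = 0.20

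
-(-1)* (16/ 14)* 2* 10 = 22.86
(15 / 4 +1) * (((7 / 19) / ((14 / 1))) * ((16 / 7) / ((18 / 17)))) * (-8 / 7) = -136 / 441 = -0.31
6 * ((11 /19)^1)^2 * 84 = 60984 /361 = 168.93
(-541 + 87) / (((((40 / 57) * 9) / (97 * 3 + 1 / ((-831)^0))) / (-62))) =19520638 / 15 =1301375.87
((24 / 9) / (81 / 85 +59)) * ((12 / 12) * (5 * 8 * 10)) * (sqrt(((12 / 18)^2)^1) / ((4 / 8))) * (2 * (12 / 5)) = 217600 / 1911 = 113.87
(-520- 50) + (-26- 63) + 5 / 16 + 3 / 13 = -136959 / 208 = -658.46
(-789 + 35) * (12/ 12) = -754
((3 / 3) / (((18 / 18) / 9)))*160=1440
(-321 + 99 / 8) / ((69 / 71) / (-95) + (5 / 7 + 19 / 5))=-116573835 / 1701272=-68.52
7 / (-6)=-7 / 6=-1.17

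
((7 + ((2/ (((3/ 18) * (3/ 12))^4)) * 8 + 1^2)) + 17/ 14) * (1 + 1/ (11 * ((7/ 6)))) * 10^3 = 3084195049500/ 539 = 5722068737.48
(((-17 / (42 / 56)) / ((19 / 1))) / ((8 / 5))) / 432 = -85 / 49248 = -0.00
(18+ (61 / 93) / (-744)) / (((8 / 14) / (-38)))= -165637535 / 138384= -1196.94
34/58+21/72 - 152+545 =274139/696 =393.88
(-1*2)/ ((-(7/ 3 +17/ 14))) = 84/ 149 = 0.56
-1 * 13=-13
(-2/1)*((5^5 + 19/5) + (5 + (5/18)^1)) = -282067/45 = -6268.16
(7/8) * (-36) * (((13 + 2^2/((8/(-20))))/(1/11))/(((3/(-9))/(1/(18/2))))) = 693/2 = 346.50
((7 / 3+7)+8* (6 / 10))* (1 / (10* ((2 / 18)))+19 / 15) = 1378 / 45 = 30.62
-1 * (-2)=2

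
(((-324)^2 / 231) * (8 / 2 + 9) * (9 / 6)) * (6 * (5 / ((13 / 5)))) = 102249.35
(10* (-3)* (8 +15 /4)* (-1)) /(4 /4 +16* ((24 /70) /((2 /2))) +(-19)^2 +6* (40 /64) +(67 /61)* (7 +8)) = 3010350 /3311053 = 0.91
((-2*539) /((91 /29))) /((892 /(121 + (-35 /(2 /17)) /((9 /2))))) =-42427 /2007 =-21.14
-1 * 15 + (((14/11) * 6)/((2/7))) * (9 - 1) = 2187/11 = 198.82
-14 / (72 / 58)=-203 / 18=-11.28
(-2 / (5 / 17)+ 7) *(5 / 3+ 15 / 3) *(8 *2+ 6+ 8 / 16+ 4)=106 / 3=35.33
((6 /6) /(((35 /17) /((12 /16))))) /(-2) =-51 /280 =-0.18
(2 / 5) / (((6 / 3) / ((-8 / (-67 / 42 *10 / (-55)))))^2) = 1707552 / 22445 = 76.08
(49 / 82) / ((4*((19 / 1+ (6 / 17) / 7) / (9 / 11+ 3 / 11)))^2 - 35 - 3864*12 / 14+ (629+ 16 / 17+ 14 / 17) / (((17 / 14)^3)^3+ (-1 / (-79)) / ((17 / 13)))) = 332092732457095726221 / 912507753752098398775420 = 0.00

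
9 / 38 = 0.24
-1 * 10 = -10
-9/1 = -9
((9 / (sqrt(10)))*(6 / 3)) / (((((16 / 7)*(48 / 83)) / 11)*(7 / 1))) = 2739*sqrt(10) / 1280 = 6.77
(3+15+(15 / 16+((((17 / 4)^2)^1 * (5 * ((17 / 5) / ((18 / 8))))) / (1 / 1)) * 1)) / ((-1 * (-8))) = 22379 / 1152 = 19.43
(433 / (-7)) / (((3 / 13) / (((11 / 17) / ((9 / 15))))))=-309595 / 1071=-289.07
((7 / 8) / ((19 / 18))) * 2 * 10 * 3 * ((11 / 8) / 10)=2079 / 304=6.84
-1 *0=0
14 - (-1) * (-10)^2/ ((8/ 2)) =39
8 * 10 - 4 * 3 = 68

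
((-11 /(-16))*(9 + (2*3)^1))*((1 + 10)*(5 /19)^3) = 2.07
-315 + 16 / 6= -937 / 3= -312.33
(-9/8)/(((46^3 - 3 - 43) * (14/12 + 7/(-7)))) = -3/43240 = -0.00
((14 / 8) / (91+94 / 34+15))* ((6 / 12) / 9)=119 / 133128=0.00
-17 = -17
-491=-491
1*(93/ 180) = 31/ 60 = 0.52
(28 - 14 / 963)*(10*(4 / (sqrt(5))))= 215600*sqrt(5) / 963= 500.62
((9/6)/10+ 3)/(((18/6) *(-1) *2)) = -21/40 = -0.52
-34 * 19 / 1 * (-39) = 25194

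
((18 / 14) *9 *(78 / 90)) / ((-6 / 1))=-117 / 70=-1.67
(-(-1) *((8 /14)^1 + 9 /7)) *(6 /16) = 39 /56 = 0.70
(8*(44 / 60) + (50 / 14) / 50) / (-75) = -1247 / 15750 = -0.08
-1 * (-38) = 38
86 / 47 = 1.83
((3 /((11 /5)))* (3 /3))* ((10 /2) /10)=15 /22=0.68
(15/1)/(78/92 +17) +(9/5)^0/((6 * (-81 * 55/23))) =18424817/21945330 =0.84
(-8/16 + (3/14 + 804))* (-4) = -22504/7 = -3214.86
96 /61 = 1.57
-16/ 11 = -1.45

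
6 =6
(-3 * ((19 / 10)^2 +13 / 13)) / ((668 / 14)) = -9681 / 33400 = -0.29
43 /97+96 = 9355 /97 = 96.44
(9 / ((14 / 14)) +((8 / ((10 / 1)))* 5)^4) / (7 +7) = 265 / 14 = 18.93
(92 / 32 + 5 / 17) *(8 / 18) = 431 / 306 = 1.41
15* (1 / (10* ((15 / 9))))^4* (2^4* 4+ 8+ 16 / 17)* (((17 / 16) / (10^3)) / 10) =7533 / 5000000000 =0.00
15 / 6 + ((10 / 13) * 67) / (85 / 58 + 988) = 3808005 / 1492114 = 2.55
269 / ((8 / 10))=1345 / 4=336.25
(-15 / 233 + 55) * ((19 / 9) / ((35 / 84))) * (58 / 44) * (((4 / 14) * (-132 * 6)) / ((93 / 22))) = -19640.32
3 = 3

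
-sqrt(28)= -2* sqrt(7)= -5.29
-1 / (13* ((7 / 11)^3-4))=1331 / 64753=0.02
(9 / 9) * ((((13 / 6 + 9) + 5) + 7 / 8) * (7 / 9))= 13.25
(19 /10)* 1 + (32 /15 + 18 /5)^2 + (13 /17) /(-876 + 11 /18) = 4191240943 /120541050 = 34.77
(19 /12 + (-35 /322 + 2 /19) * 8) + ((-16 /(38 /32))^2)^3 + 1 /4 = 38843558510399293 /6492331578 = 5982990.55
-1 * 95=-95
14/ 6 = 7/ 3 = 2.33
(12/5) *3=36/5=7.20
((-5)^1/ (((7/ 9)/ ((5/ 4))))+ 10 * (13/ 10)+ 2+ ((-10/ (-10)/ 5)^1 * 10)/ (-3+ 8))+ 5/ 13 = 14103/ 1820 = 7.75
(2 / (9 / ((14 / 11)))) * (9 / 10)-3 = -151 / 55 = -2.75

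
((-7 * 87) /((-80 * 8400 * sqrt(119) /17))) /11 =29 * sqrt(119) /2464000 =0.00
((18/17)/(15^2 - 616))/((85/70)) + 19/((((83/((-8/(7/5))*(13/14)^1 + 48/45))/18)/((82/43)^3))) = -22132295114930508/182693940710155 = -121.14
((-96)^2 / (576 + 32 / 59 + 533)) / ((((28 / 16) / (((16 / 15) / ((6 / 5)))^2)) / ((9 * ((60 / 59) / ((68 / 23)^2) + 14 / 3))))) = 64137527296 / 397294947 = 161.44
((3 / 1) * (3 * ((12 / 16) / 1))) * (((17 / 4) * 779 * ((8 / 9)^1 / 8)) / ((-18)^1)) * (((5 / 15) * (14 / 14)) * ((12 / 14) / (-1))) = 13243 / 336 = 39.41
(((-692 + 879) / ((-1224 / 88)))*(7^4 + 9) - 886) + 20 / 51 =-5092868 / 153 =-33286.72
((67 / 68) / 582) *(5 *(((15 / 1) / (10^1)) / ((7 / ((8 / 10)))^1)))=67 / 46172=0.00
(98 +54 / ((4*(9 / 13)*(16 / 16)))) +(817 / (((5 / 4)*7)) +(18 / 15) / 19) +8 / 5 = 212.53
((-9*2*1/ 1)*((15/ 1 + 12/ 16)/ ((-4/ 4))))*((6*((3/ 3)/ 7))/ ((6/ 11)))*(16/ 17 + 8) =67716/ 17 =3983.29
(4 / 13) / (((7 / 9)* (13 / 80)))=2880 / 1183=2.43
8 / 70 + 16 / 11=604 / 385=1.57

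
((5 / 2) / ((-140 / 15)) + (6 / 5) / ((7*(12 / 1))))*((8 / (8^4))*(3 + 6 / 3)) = -71 / 28672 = -0.00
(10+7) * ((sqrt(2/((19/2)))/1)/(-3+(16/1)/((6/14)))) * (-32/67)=-3264 * sqrt(19)/131119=-0.11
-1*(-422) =422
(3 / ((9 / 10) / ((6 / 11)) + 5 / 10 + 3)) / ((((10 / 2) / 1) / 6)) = 72 / 103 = 0.70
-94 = -94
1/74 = 0.01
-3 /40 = -0.08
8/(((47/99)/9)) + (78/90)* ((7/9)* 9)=111197/705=157.73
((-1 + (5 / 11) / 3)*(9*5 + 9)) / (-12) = 42 / 11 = 3.82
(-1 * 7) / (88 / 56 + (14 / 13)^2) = -8281 / 3231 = -2.56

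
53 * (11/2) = 583/2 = 291.50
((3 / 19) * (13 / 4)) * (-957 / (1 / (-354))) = 6606171 / 38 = 173846.61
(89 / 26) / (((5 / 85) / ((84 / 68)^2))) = 39249 / 442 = 88.80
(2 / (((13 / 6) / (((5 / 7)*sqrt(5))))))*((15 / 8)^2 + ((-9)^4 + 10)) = 6311535*sqrt(5) / 1456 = 9693.01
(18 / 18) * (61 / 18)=3.39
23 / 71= 0.32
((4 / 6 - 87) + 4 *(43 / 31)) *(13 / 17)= -97669 / 1581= -61.78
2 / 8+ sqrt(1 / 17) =sqrt(17) / 17+ 1 / 4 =0.49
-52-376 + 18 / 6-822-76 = -1323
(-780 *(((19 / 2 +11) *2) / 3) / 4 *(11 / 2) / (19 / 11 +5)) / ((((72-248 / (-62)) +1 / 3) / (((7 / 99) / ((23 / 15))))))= -1.32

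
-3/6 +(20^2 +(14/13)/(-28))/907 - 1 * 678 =-7994994/11791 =-678.06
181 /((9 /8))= 1448 /9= 160.89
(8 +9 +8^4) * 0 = 0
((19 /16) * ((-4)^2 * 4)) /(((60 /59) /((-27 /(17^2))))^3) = -2844704529 /48275138000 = -0.06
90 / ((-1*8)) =-45 / 4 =-11.25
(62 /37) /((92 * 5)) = 31 /8510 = 0.00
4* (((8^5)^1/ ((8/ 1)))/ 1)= 16384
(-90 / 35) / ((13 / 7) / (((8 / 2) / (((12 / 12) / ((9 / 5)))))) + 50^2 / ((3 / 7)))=-648 / 1470065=-0.00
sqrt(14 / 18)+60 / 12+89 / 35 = sqrt(7) / 3+264 / 35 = 8.42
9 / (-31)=-9 / 31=-0.29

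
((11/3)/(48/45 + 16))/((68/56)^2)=2695/18496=0.15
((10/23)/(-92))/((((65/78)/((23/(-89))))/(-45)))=-135/2047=-0.07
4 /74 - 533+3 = -19608 /37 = -529.95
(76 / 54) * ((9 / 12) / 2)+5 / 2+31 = 1225 / 36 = 34.03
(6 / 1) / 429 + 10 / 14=729 / 1001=0.73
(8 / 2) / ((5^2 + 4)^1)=4 / 29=0.14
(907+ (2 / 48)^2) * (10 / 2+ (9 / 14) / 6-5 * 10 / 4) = -12015959 / 1792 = -6705.33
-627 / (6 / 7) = -1463 / 2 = -731.50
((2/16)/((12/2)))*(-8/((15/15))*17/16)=-17/96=-0.18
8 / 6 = 4 / 3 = 1.33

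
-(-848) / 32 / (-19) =-53 / 38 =-1.39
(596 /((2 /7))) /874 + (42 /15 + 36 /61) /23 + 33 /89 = 34459134 /11862365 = 2.90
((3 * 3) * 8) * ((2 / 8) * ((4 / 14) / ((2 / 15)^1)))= 270 / 7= 38.57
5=5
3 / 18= 1 / 6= 0.17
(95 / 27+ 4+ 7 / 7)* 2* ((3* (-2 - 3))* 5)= -11500 / 9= -1277.78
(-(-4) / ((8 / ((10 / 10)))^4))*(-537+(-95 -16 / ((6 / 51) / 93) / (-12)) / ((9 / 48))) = 13733 / 3072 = 4.47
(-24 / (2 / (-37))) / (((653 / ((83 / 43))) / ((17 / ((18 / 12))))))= 417656 / 28079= 14.87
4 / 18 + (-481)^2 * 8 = 16657994 / 9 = 1850888.22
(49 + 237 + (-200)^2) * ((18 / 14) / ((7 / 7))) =362574 / 7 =51796.29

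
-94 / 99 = -0.95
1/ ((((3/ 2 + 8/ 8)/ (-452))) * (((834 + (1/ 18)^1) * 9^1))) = -1808/ 75065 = -0.02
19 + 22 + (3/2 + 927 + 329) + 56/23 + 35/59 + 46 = 3657191/2714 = 1347.53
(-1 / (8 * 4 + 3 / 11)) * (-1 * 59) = 649 / 355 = 1.83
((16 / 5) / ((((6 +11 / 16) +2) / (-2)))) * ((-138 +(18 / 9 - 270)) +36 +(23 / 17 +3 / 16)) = 3207072 / 11815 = 271.44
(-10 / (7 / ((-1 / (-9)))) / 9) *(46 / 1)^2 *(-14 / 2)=21160 / 81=261.23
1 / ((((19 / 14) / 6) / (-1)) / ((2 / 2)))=-84 / 19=-4.42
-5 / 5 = -1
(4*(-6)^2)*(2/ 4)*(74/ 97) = 54.93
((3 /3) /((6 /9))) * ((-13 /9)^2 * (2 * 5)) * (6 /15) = 338 /27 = 12.52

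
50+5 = 55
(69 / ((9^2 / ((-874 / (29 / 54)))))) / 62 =-20102 / 899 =-22.36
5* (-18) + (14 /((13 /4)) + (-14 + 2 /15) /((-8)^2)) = -67009 /780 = -85.91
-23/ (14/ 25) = -575/ 14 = -41.07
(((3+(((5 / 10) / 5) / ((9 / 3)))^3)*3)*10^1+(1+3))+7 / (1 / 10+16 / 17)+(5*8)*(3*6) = 43580459 / 53100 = 820.72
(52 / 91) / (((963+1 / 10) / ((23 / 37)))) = 920 / 2494429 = 0.00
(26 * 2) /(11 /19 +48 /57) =988 /27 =36.59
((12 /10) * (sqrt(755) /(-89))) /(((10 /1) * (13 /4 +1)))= -12 * sqrt(755) /37825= -0.01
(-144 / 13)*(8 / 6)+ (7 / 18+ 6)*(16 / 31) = -41608 / 3627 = -11.47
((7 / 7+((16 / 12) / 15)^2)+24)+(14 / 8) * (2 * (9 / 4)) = 532703 / 16200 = 32.88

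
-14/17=-0.82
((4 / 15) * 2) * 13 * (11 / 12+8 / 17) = 9.62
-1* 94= -94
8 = 8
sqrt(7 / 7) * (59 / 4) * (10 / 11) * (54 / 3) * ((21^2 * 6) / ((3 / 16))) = 37467360 / 11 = 3406123.64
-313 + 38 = -275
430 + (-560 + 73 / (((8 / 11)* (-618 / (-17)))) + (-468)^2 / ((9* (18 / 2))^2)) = -12528671 / 133488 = -93.86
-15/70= -3/14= -0.21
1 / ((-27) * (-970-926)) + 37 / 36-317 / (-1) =16280479 / 51192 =318.03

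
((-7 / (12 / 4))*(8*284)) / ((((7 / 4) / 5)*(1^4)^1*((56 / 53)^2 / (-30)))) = 19943900 / 49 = 407018.37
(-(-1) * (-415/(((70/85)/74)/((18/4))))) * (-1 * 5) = 839041.07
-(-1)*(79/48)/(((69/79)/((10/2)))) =31205/3312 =9.42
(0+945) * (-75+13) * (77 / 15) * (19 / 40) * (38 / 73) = -74366.49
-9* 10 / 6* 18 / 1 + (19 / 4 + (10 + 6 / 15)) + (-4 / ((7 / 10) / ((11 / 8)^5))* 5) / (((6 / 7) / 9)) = -70832781 / 40960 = -1729.32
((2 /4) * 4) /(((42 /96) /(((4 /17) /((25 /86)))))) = 11008 /2975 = 3.70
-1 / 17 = -0.06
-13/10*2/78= -1/30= -0.03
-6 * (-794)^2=-3782616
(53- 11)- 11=31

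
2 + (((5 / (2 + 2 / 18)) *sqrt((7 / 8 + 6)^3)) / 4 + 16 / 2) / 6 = 5.11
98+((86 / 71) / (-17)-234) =-164238 / 1207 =-136.07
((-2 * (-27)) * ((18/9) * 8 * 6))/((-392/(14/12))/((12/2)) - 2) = -2592/29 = -89.38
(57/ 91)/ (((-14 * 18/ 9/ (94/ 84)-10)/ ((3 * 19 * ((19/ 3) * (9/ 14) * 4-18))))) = 916218/ 524251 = 1.75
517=517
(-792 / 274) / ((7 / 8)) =-3168 / 959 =-3.30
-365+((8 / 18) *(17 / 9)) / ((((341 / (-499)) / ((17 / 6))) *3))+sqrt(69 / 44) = -91023407 / 248589+sqrt(759) / 22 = -364.91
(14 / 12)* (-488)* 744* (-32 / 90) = 6777344 / 45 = 150607.64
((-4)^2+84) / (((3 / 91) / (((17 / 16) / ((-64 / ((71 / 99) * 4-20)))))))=2049775 / 2376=862.70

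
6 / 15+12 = 12.40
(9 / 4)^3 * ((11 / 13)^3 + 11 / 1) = 9294021 / 70304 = 132.20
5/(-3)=-5/3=-1.67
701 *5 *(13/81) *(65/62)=2961725/5022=589.75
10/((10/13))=13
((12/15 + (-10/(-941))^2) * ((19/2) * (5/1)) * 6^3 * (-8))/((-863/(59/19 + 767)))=44783494244352/764170103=58604.09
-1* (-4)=4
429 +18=447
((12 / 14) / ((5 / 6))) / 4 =9 / 35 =0.26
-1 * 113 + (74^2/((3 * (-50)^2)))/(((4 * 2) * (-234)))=-396631369/3510000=-113.00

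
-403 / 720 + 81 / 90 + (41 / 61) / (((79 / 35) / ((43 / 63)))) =377171 / 693936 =0.54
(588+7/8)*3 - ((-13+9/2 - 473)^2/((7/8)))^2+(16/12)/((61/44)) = -5036237536415213/71736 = -70205162490.45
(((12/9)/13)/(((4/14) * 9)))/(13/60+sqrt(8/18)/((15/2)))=56/429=0.13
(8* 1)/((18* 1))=4/9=0.44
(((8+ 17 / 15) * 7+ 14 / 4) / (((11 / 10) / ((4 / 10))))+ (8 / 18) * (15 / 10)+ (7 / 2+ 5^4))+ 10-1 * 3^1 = 218027 / 330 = 660.69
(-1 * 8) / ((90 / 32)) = -128 / 45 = -2.84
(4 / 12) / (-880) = -1 / 2640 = -0.00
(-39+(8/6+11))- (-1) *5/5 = -77/3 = -25.67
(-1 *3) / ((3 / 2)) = -2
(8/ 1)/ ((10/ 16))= 12.80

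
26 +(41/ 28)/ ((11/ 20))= 2207/ 77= 28.66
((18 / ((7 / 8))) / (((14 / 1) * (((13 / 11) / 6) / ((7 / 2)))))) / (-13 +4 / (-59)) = -46728 / 23387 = -2.00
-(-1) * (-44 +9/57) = -833/19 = -43.84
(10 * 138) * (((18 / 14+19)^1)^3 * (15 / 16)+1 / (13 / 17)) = 48164971830 / 4459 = 10801742.95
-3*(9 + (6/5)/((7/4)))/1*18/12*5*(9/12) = -9153/56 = -163.45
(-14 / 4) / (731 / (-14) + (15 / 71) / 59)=205261 / 3061949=0.07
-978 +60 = -918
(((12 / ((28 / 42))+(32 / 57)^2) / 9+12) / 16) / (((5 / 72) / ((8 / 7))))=1641592 / 113715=14.44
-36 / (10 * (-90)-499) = 36 / 1399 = 0.03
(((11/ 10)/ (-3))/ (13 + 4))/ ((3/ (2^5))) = -176/ 765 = -0.23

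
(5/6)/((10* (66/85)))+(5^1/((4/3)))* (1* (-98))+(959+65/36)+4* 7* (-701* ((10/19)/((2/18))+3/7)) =-100793.32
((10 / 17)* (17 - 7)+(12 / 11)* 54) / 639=12116 / 119493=0.10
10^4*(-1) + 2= -9998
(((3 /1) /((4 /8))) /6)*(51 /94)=51 /94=0.54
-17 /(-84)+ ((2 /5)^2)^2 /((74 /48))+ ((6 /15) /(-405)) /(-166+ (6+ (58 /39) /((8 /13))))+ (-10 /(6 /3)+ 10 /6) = -102958258561 /33059407500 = -3.11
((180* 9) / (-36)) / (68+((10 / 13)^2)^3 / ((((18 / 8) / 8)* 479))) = -936376811955 / 1415001404732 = -0.66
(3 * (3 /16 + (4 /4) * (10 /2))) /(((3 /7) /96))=3486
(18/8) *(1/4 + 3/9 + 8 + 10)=669/16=41.81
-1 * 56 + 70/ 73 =-4018/ 73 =-55.04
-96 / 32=-3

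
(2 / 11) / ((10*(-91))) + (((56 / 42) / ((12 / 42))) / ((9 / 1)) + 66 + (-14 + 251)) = 41015948 / 135135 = 303.52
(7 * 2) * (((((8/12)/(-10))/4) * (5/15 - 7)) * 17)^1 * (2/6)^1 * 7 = 1666/27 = 61.70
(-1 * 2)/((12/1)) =-1/6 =-0.17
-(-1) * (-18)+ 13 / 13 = -17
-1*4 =-4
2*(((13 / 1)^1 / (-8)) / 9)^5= -371293 / 967458816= -0.00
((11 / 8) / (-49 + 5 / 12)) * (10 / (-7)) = 15 / 371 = 0.04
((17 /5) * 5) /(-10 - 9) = -17 /19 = -0.89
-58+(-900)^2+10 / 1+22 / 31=25108534 / 31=809952.71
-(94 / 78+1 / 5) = -274 / 195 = -1.41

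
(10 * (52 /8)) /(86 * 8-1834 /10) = 325 /2523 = 0.13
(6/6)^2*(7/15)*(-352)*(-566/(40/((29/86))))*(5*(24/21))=4478.86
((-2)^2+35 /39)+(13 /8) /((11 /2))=8911 /1716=5.19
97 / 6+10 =157 / 6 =26.17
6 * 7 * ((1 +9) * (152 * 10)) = 638400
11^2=121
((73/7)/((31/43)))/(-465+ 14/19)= -0.03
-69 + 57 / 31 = -2082 / 31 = -67.16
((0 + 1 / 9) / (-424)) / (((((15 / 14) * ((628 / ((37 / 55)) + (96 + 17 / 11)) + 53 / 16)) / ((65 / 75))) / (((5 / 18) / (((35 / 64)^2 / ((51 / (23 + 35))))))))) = -0.00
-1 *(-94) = 94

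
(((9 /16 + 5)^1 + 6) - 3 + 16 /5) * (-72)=-8469 /10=-846.90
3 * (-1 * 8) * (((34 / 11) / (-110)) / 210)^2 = -578 / 1345141875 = -0.00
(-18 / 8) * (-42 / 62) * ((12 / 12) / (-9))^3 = -7 / 3348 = -0.00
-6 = -6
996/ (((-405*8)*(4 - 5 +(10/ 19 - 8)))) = 1577/ 43470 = 0.04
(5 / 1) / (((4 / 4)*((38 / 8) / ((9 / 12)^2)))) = 45 / 76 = 0.59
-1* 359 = -359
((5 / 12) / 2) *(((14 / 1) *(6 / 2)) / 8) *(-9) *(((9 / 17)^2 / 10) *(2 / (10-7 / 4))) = -1701 / 25432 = -0.07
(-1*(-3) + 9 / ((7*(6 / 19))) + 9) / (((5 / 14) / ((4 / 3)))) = 60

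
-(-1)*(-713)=-713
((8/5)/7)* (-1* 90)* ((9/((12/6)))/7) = -648/49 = -13.22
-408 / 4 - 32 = -134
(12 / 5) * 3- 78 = -354 / 5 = -70.80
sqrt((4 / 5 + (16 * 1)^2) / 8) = sqrt(3210) / 10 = 5.67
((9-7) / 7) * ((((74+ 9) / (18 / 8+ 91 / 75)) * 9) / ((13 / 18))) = 8067600 / 94549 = 85.33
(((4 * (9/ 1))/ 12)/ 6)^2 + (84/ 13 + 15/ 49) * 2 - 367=-899991/ 2548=-353.21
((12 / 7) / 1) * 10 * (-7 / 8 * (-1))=15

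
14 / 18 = 7 / 9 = 0.78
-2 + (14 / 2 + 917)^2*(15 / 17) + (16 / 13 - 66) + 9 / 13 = 166471717 / 221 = 753265.69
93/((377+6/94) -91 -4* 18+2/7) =10199/23507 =0.43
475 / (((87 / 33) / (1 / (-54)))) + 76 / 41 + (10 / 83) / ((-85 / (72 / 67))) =-9010018897 / 6069842622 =-1.48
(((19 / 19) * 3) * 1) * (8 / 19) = 24 / 19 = 1.26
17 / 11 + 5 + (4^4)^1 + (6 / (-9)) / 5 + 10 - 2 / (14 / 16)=311996 / 1155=270.13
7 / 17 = 0.41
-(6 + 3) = -9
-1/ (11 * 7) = -1/ 77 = -0.01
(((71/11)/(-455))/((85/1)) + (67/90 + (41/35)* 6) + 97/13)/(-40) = -116659607/306306000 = -0.38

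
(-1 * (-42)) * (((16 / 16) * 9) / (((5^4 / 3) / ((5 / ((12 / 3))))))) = 567 / 250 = 2.27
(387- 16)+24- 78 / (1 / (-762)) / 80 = 22759 / 20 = 1137.95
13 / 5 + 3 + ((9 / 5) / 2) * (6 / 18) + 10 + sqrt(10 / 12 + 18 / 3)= sqrt(246) / 6 + 159 / 10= 18.51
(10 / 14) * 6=30 / 7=4.29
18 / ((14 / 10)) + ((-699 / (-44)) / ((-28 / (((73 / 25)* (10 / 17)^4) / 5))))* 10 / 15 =82515700 / 6431117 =12.83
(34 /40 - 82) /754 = -0.11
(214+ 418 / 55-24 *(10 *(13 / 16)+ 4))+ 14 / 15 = -1027 / 15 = -68.47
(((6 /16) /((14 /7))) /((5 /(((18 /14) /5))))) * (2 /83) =27 /116200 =0.00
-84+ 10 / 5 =-82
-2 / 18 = -1 / 9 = -0.11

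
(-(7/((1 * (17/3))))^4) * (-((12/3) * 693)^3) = 49597658187.36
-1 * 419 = -419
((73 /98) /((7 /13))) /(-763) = -949 /523418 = -0.00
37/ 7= 5.29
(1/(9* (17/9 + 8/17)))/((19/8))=0.02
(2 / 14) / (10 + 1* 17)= 1 / 189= 0.01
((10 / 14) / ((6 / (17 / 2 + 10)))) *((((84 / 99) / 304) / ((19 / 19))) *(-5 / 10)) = -185 / 60192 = -0.00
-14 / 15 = -0.93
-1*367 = -367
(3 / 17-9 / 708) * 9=5913 / 4012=1.47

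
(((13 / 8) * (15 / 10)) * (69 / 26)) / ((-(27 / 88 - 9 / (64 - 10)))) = -6831 / 148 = -46.16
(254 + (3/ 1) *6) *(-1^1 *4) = -1088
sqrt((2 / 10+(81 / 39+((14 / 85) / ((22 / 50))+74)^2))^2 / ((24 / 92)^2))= 144650284078 / 6818955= 21212.97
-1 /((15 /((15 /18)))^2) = -0.00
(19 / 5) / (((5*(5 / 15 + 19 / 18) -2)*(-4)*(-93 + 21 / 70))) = 19 / 9167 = 0.00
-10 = -10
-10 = -10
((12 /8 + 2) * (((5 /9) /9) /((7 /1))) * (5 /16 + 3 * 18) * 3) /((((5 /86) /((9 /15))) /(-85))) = -635239 /144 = -4411.38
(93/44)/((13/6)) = 279/286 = 0.98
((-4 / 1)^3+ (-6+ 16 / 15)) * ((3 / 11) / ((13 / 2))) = -188 / 65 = -2.89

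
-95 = -95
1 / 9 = 0.11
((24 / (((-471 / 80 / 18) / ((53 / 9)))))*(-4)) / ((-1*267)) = -271360 / 41919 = -6.47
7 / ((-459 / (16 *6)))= -1.46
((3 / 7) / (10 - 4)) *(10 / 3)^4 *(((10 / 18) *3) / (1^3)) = 25000 / 1701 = 14.70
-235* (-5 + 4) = 235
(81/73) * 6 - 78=-71.34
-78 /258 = -13 /43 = -0.30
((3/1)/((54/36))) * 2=4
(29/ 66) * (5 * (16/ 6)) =580/ 99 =5.86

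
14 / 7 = 2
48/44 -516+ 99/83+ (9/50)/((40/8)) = -117247533/228250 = -513.68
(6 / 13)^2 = 36 / 169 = 0.21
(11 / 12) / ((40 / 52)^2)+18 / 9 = 4259 / 1200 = 3.55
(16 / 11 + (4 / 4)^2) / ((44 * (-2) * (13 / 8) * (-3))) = 9 / 1573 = 0.01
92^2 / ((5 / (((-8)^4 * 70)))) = 485359616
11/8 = 1.38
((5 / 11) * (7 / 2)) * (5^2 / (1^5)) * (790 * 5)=1728125 / 11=157102.27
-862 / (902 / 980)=-422380 / 451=-936.54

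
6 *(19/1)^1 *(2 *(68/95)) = 163.20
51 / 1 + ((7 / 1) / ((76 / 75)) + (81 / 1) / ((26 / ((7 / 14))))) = 14688 / 247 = 59.47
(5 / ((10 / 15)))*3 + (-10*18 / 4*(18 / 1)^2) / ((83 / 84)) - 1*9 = -2447199 / 166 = -14742.16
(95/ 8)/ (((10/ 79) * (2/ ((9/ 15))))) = 4503/ 160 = 28.14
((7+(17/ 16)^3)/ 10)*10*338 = 5675865/ 2048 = 2771.42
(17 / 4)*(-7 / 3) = -119 / 12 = -9.92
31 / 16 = 1.94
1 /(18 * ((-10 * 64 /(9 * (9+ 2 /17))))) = -31 /4352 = -0.01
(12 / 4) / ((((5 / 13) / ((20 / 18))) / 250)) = 6500 / 3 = 2166.67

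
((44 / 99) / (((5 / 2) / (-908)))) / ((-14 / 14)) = 7264 / 45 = 161.42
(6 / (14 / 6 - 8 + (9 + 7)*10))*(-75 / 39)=-450 / 6019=-0.07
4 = 4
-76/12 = -19/3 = -6.33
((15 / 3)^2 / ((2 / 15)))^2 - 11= 140581 / 4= 35145.25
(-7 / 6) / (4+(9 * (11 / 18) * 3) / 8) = -56 / 291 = -0.19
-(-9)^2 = -81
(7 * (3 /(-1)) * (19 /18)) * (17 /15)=-2261 /90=-25.12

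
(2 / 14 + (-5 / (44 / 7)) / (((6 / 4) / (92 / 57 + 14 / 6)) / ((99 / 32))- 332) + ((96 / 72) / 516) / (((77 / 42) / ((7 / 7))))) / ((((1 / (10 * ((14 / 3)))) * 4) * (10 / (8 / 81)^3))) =76583427952 / 464570147258613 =0.00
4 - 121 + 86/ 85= -115.99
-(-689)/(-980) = -689/980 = -0.70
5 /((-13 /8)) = -40 /13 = -3.08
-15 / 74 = -0.20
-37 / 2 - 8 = -53 / 2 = -26.50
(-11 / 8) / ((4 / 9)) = -99 / 32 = -3.09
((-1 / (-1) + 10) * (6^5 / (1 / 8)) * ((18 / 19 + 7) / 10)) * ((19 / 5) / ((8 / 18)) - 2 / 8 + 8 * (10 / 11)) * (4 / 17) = 16090907904 / 8075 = 1992682.09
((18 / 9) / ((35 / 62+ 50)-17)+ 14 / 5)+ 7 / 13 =459637 / 135265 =3.40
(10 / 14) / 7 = 5 / 49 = 0.10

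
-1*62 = -62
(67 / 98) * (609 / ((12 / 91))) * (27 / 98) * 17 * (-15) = -173908215 / 784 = -221821.70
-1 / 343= -0.00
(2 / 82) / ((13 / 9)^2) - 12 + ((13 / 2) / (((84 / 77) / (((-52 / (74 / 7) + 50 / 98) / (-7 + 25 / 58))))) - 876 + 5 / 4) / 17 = -30858313050917 / 488195208774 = -63.21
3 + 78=81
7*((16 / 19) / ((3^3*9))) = 112 / 4617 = 0.02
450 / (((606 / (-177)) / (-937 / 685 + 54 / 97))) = 143101845 / 1342189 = 106.62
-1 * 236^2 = -55696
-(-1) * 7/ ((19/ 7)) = 49/ 19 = 2.58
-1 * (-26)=26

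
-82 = -82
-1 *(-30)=30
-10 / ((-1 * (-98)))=-0.10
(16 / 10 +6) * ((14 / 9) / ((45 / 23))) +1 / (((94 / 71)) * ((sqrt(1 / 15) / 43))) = 12236 / 2025 +3053 * sqrt(15) / 94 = 131.83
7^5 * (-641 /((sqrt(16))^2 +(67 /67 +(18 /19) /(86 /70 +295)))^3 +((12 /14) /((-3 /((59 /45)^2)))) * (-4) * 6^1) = 852128738869171116015152 /4349345117827806225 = 195921.16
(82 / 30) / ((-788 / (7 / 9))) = -287 / 106380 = -0.00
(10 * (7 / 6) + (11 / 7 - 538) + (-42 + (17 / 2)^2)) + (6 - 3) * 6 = -40027 / 84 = -476.51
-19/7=-2.71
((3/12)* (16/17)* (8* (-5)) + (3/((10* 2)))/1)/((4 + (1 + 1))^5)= -3149/2643840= -0.00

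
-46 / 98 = -23 / 49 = -0.47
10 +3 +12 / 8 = 29 / 2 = 14.50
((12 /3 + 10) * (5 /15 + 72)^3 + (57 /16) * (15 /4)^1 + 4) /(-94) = -9155638445 /162432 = -56365.98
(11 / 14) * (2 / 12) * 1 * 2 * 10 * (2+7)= 23.57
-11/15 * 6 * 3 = -66/5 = -13.20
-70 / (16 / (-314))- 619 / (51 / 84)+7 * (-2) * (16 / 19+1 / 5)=2194017 / 6460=339.63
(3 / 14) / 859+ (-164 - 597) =-9151783 / 12026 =-761.00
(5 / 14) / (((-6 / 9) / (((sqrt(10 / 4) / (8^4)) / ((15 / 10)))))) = -5 * sqrt(10) / 114688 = -0.00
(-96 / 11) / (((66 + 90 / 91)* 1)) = -182 / 1397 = -0.13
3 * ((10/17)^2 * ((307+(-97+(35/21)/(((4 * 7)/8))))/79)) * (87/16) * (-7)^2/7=141375/1343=105.27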